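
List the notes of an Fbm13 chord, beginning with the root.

Fb, Abb, Cb, Ebb, Gb, Bbb, Db

Root Fb, quality minor thirteenth:
Root: Fb
Minor 3rd (3rd): Abb
Perfect 5th (5th): Cb
Minor 7th (7th): Ebb
Major 9th (9th): Gb
Perfect 11th (11th): Bbb
Major 13th (13th): Db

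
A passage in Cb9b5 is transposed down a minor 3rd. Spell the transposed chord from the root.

A minor 3rd down from C♭ is A♭, so the new chord is A♭ dominant ninth flat five.
root → A♭
3rd (major 3rd) → C
5th (diminished 5th) → E𝄫
7th (minor 7th) → G♭
9th (major 9th) → B♭

A♭  C  E𝄫  G♭  B♭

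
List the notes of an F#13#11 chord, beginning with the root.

F♯ – A♯ – C♯ – E – G♯ – B♯ – D♯

F#13#11 is a dominant thirteenth sharp eleven built on F♯.
Root: F♯
Major 3rd (3rd): A♯
Perfect 5th (5th): C♯
Minor 7th (7th): E
Major 9th (9th): G♯
Augmented 11th (11th): B♯
Major 13th (13th): D♯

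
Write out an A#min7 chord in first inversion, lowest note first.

A#min7 = A#–C#–E#–G#; first inversion → third (C#) lowest.

C#, E#, G#, A#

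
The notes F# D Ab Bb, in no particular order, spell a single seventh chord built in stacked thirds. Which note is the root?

Stacking in thirds gives Bb – D – F# – Ab, so Bb is the root — Bb augmented seventh.

Bb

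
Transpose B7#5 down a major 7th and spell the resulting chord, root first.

C – E – G# – Bb

A major 7th down from B is C, so the new chord is C augmented seventh.
C — root
E — major 3rd
G# — augmented 5th
Bb — minor 7th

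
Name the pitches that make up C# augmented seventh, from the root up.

Root C#, quality augmented seventh:
root → C#
3rd (major 3rd) → E#
5th (augmented 5th) → G##
7th (minor 7th) → B

C# – E# – G## – B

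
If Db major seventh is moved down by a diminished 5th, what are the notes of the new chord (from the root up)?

G, B, D, F#

A diminished 5th down from Db is G, so the new chord is G major seventh.
Root: G
Major 3rd (3rd): B
Perfect 5th (5th): D
Major 7th (7th): F#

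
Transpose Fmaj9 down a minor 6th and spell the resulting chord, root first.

A minor 6th down from F is A, so the new chord is A major ninth.
- root: A
- major 3rd: C♯
- perfect 5th: E
- major 7th: G♯
- major 9th: B

A, C♯, E, G♯, B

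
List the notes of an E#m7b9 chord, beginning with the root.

E#, G#, B#, D#, F#

Root E#, quality minor seventh flat nine:
- root: E#
- minor 3rd: G#
- perfect 5th: B#
- minor 7th: D#
- minor 9th: F#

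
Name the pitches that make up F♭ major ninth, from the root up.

F♭, A♭, C♭, E♭, G♭

Root F♭, quality major ninth:
Root: F♭
Major 3rd (3rd): A♭
Perfect 5th (5th): C♭
Major 7th (7th): E♭
Major 9th (9th): G♭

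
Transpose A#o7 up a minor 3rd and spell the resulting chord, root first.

A minor 3rd up from A# is C#, so the new chord is C# diminished seventh.
root → C#
3rd (minor 3rd) → E
5th (diminished 5th) → G
7th (diminished 7th) → Bb

C#, E, G, Bb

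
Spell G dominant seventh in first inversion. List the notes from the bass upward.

G dominant seventh = G–B–D–F; first inversion → third (B) lowest.

B, D, F, G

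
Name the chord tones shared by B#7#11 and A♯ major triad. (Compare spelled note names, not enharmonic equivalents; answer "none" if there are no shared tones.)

B#7#11: B# D## F## A# E##
A♯ major triad: A# C## E#
Common to both → A#.

A#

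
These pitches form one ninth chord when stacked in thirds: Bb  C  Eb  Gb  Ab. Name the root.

Arranged so that each adjacent pair is a third by letter name: Ab – C – Eb – Gb – Bb.
The bottom of that stack, Ab, is the root (this is Ab dominant ninth).

Ab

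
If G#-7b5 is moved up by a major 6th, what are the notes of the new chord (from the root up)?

E# – G# – B – D#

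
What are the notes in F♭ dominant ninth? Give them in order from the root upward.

F-flat – A-flat – C-flat – E-double-flat – G-flat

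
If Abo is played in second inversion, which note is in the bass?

Abo = Ab–Cb–Ebb. Second inversion → fifth in the bass = Ebb.

Ebb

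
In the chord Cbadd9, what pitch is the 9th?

D♭

Cbadd9 is built on C♭; its 9th is a major 9th above the root.
A second above C uses the letter D, and the major 9th above C♭ is D♭.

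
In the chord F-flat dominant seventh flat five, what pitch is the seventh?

E-double-flat

F-flat dominant seventh flat five is built on F-flat; its 7th is a minor 7th above the root.
A seventh above F uses the letter E, and the minor 7th above F-flat is E-double-flat.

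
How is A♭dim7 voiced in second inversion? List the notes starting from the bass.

E𝄫 G𝄫 A♭ C♭

In root position, A♭dim7 is A♭–C♭–E𝄫–G𝄫.
Second inversion puts the fifth (E𝄫) in the bass.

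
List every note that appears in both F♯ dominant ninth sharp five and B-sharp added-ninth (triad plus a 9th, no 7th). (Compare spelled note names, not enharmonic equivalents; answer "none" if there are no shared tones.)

C-double-sharp

F♯ dominant ninth sharp five: F-sharp A-sharp C-double-sharp E G-sharp
B-sharp added-ninth: B-sharp D-double-sharp F-double-sharp C-double-sharp
Common to both → C-double-sharp.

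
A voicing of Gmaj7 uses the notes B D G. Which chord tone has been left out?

F#

The full Gmaj7 chord is G, B, D, F#.
Comparing with the voicing, the major 7th (7th) — F# — is absent.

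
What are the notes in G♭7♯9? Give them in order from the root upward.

Gb  Bb  Db  Fb  A

G♭7♯9: dominant seventh sharp nine on Gb.
root → Gb
3rd (major 3rd) → Bb
5th (perfect 5th) → Db
7th (minor 7th) → Fb
9th (augmented 9th) → A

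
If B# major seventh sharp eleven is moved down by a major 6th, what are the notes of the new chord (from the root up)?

D-sharp  F-double-sharp  A-sharp  C-double-sharp  G-double-sharp

A major 6th down from B-sharp is D-sharp, so the new chord is D-sharp major seventh sharp eleven.
Root: D-sharp
Major 3rd (3rd): F-double-sharp
Perfect 5th (5th): A-sharp
Major 7th (7th): C-double-sharp
Augmented 11th (11th): G-double-sharp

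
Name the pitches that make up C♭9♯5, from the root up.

Cb, Eb, G, Bbb, Db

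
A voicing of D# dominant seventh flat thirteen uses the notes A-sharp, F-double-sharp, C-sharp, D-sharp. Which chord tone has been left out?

The full D# dominant seventh flat thirteen chord is D-sharp, F-double-sharp, A-sharp, C-sharp, B.
Comparing with the voicing, the minor 13th (13th) — B — is absent.

B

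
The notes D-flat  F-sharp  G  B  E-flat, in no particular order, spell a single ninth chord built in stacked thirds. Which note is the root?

Stacking in thirds gives E-flat – G – B – D-flat – F-sharp, so E-flat is the root — E-flat dominant seventh sharp nine sharp five.

E-flat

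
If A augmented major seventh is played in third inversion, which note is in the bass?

G-sharp

A augmented major seventh = A–C-sharp–E-sharp–G-sharp. Third inversion → seventh in the bass = G-sharp.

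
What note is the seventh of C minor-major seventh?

Root of C minor-major seventh = C. The 7th is a major 7th: C up a major 7th → B.

B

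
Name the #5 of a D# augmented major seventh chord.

Root of D# augmented major seventh = D-sharp. The 5th is an augmented 5th: D-sharp up an augmented 5th → A-double-sharp.

A-double-sharp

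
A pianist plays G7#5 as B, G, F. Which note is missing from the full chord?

D#

G7#5 = G, B, D#, F. The voicing lacks the 5th (augmented 5th), D#.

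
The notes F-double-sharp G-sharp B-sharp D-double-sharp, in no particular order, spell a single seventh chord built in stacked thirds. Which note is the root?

G-sharp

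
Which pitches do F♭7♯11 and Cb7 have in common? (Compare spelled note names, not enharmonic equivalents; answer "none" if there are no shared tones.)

C♭

F♭7♯11: F♭ A♭ C♭ E𝄫 B♭
Cb7: C♭ E♭ G♭ B𝄫
Common to both → C♭.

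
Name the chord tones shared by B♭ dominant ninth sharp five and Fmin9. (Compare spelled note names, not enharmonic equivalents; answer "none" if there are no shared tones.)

Ab, C

B♭ dominant ninth sharp five = Bb, D, F#, Ab, C.
Fmin9 = F, Ab, C, Eb, G.
Shared: Ab, C.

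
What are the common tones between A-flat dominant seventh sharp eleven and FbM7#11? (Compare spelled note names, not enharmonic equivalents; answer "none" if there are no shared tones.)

Ab  Eb

A-flat dominant seventh sharp eleven = Ab, C, Eb, Gb, D.
FbM7#11 = Fb, Ab, Cb, Eb, Bb.
Shared: Ab, Eb.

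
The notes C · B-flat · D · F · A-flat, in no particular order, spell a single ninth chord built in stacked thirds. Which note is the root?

B-flat

Stacking in thirds gives B-flat – D – F – A-flat – C, so B-flat is the root — B-flat dominant ninth.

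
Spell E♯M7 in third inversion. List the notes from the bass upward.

D𝄪 E♯ G𝄪 B♯

E♯M7 = E♯–G𝄪–B♯–D𝄪; third inversion → seventh (D𝄪) lowest.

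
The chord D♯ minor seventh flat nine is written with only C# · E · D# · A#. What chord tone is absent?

F#

D♯ minor seventh flat nine = D#, F#, A#, C#, E. The voicing lacks the 3rd (minor 3rd), F#.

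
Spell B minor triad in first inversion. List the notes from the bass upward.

D, F-sharp, B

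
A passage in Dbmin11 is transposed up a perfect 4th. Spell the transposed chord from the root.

Db up a perfect 4th → Gb. New chord: Gb minor eleventh.
Root: Gb
Minor 3rd (3rd): Bbb
Perfect 5th (5th): Db
Minor 7th (7th): Fb
Major 9th (9th): Ab
Perfect 11th (11th): Cb

Gb Bbb Db Fb Ab Cb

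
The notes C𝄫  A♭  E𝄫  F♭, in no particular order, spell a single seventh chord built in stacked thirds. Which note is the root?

Arranged so that each adjacent pair is a third by letter name: F♭ – A♭ – C𝄫 – E𝄫.
The bottom of that stack, F♭, is the root (this is F♭ dominant seventh flat five).

F♭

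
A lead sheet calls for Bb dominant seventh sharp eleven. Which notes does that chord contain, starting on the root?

Bb, D, F, Ab, E

Bb dominant seventh sharp eleven: dominant seventh sharp eleven on Bb.
Root: Bb
Major 3rd (3rd): D
Perfect 5th (5th): F
Minor 7th (7th): Ab
Augmented 11th (11th): E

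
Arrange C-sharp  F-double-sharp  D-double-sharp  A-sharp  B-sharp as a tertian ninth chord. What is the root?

B-sharp

Arranged so that each adjacent pair is a third by letter name: B-sharp – D-double-sharp – F-double-sharp – A-sharp – C-sharp.
The bottom of that stack, B-sharp, is the root (this is B-sharp dominant seventh flat nine).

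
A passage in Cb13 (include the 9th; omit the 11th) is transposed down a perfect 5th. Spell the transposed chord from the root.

Fb – Ab – Cb – Ebb – Gb – Db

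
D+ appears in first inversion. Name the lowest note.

D+ in root position is D–F#–A#.
First inversion places the third in the bass, which is F#.

F#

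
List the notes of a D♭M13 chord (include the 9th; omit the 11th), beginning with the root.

Db, F, Ab, C, Eb, Bb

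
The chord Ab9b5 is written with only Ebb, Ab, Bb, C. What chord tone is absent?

The full Ab9b5 chord is Ab, C, Ebb, Gb, Bb.
Comparing with the voicing, the minor 7th (7th) — Gb — is absent.

Gb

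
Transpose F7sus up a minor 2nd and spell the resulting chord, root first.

A minor 2nd up from F is Gb, so the new chord is Gb dominant seventh suspended fourth.
Root: Gb
Perfect 4th (4th): Cb
Perfect 5th (5th): Db
Minor 7th (7th): Fb

Gb Cb Db Fb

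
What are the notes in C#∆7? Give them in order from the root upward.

Root C#, quality major seventh:
- root: C#
- major 3rd: E#
- perfect 5th: G#
- major 7th: B#

C#, E#, G#, B#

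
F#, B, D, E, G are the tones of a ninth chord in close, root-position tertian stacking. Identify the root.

Stacking in thirds gives E – G – B – D – F#, so E is the root — E minor ninth.

E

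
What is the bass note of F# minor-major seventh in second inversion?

F# minor-major seventh = F♯–A–C♯–E♯. Second inversion → fifth in the bass = C♯.

C♯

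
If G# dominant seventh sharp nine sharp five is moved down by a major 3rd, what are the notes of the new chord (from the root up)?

E, G-sharp, B-sharp, D, F-double-sharp

G-sharp down a major 3rd → E. New chord: E dominant seventh sharp nine sharp five.
Root: E
Major 3rd (3rd): G-sharp
Augmented 5th (5th): B-sharp
Minor 7th (7th): D
Augmented 9th (9th): F-double-sharp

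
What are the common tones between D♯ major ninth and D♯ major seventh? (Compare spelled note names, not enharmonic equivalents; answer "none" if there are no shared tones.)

D♯ major ninth = D#, F##, A#, C##, E#.
D♯ major seventh = D#, F##, A#, C##.
Shared: D#, F##, A#, C##.

D#, F##, A#, C##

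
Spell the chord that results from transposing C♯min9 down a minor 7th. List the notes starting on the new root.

Transposed root: C# → D# (minor 7th down). So we spell D# minor ninth:
Root: D#
Minor 3rd (3rd): F#
Perfect 5th (5th): A#
Minor 7th (7th): C#
Major 9th (9th): E#

D#, F#, A#, C#, E#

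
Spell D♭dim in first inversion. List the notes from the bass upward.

F♭  A𝄫  D♭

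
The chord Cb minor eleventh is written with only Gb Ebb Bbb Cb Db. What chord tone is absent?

Fb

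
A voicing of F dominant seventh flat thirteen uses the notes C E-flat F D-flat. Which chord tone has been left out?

A

The full F dominant seventh flat thirteen chord is F, A, C, E-flat, D-flat.
Comparing with the voicing, the major 3rd (3rd) — A — is absent.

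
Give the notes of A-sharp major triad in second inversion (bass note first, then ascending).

E-sharp A-sharp C-double-sharp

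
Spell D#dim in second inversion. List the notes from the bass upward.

A – D# – F#

In root position, D#dim is D#–F#–A.
Second inversion puts the fifth (A) in the bass.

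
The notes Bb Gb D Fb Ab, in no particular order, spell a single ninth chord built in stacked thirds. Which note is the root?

Gb

Stacking in thirds gives Gb – Bb – D – Fb – Ab, so Gb is the root — Gb dominant ninth sharp five.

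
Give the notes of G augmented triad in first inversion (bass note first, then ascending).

In root position, G augmented triad is G–B–D♯.
First inversion puts the third (B) in the bass.

B  D♯  G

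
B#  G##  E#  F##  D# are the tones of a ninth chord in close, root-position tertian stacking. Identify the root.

Arranged so that each adjacent pair is a third by letter name: E# – G## – B# – D# – F##.
The bottom of that stack, E#, is the root (this is E# dominant ninth).

E#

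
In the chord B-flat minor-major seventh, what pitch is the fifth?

F

B-flat minor-major seventh is built on B-flat; its 5th is a perfect 5th above the root.
A fifth above B uses the letter F, and the perfect 5th above B-flat is F.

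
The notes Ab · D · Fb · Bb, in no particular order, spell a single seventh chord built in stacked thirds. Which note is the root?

Stacking in thirds gives Bb – D – Fb – Ab, so Bb is the root — Bb dominant seventh flat five.

Bb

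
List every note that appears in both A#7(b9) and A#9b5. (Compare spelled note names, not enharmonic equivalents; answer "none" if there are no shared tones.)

A#7(b9) = A#, C##, E#, G#, B.
A#9b5 = A#, C##, E, G#, B#.
Shared: A#, C##, G#.

A# C## G#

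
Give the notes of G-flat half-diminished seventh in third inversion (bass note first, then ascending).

Fb – Gb – Bbb – Dbb

In root position, G-flat half-diminished seventh is Gb–Bbb–Dbb–Fb.
Third inversion puts the seventh (Fb) in the bass.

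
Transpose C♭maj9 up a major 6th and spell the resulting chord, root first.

A♭  C  E♭  G  B♭

A major 6th up from C♭ is A♭, so the new chord is A♭ major ninth.
Root: A♭
Major 3rd (3rd): C
Perfect 5th (5th): E♭
Major 7th (7th): G
Major 9th (9th): B♭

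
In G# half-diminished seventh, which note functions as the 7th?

G# half-diminished seventh is built on G-sharp; its 7th is a minor 7th above the root.
A seventh above G uses the letter F, and the minor 7th above G-sharp is F-sharp.

F-sharp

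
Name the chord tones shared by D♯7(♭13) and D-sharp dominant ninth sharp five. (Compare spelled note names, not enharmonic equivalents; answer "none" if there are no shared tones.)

D♯7(♭13) = D#, F##, A#, C#, B.
D-sharp dominant ninth sharp five = D#, F##, A##, C#, E#.
Shared: D#, F##, C#.

D#, F##, C#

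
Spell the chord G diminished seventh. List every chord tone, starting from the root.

G diminished seventh: diminished seventh on G.
G — root
B♭ — minor 3rd
D♭ — diminished 5th
F♭ — diminished 7th

G, B♭, D♭, F♭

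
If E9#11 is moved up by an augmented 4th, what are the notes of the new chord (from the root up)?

A♯, C𝄪, E♯, G♯, B♯, D𝄪

An augmented 4th up from E is A♯, so the new chord is A♯ dominant ninth sharp eleven.
A♯ — root
C𝄪 — major 3rd
E♯ — perfect 5th
G♯ — minor 7th
B♯ — major 9th
D𝄪 — augmented 11th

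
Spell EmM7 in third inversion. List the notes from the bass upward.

D# – E – G – B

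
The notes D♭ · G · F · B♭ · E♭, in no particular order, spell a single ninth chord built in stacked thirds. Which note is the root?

Arranged so that each adjacent pair is a third by letter name: E♭ – G – B♭ – D♭ – F.
The bottom of that stack, E♭, is the root (this is E♭ dominant ninth).

E♭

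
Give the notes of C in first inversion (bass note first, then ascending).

E, G, C

In root position, C is C–E–G.
First inversion puts the third (E) in the bass.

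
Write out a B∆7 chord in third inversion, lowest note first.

A#, B, D#, F#

B∆7 = B–D#–F#–A#; third inversion → seventh (A#) lowest.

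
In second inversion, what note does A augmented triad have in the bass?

E-sharp

A augmented triad = A–C-sharp–E-sharp. Second inversion → fifth in the bass = E-sharp.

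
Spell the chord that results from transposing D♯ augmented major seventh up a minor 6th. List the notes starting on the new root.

D♯ up a minor 6th → B. New chord: B augmented major seventh.
Root: B
Major 3rd (3rd): D♯
Augmented 5th (5th): F𝄪
Major 7th (7th): A♯

B, D♯, F𝄪, A♯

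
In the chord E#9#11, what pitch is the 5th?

B#

E#9#11 is built on E#; its 5th is a perfect 5th above the root.
A fifth above E uses the letter B, and the perfect 5th above E# is B#.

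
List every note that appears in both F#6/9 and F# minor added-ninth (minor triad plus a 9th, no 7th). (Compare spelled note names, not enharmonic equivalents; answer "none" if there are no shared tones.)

F♯, C♯, G♯

F#6/9 = F♯, A♯, C♯, D♯, G♯.
F# minor added-ninth = F♯, A, C♯, G♯.
Shared: F♯, C♯, G♯.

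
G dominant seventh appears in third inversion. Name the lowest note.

G dominant seventh in root position is G–B–D–F.
Third inversion places the seventh in the bass, which is F.

F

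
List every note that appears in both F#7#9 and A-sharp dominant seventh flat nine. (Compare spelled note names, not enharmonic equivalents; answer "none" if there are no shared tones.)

A#

F#7#9 = F#, A#, C#, E, G##.
A-sharp dominant seventh flat nine = A#, C##, E#, G#, B.
Shared: A#.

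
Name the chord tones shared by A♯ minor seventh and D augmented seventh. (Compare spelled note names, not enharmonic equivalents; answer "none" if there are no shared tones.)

A-sharp

A♯ minor seventh: A-sharp C-sharp E-sharp G-sharp
D augmented seventh: D F-sharp A-sharp C
Common to both → A-sharp.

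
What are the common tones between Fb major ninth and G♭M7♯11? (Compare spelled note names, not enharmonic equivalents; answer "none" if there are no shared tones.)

Gb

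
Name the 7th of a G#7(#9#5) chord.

F#

Root of G#7(#9#5) = G#. The 7th is a minor 7th: G# up a minor 7th → F#.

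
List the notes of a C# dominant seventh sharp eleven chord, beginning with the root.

C#, E#, G#, B, F##

C# dominant seventh sharp eleven is a dominant seventh sharp eleven built on C#.
Root: C#
Major 3rd (3rd): E#
Perfect 5th (5th): G#
Minor 7th (7th): B
Augmented 11th (11th): F##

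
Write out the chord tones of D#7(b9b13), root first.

D#, F##, A#, C#, E, B

Root D#, quality dominant seventh flat nine flat thirteen:
Root: D#
Major 3rd (3rd): F##
Perfect 5th (5th): A#
Minor 7th (7th): C#
Minor 9th (9th): E
Minor 13th (13th): B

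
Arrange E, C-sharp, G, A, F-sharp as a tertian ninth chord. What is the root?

F-sharp

Arranged so that each adjacent pair is a third by letter name: F-sharp – A – C-sharp – E – G.
The bottom of that stack, F-sharp, is the root (this is F-sharp minor seventh flat nine).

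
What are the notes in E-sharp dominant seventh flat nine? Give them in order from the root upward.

E-sharp, G-double-sharp, B-sharp, D-sharp, F-sharp

Root E-sharp, quality dominant seventh flat nine:
- root: E-sharp
- major 3rd: G-double-sharp
- perfect 5th: B-sharp
- minor 7th: D-sharp
- minor 9th: F-sharp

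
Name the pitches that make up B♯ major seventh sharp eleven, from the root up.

B♯ major seventh sharp eleven: major seventh sharp eleven on B-sharp.
Root: B-sharp
Major 3rd (3rd): D-double-sharp
Perfect 5th (5th): F-double-sharp
Major 7th (7th): A-double-sharp
Augmented 11th (11th): E-double-sharp

B-sharp – D-double-sharp – F-double-sharp – A-double-sharp – E-double-sharp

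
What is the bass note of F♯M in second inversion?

C#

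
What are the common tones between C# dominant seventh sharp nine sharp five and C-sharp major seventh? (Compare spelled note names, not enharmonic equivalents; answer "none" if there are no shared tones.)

C-sharp  E-sharp

C# dominant seventh sharp nine sharp five = C-sharp, E-sharp, G-double-sharp, B, D-double-sharp.
C-sharp major seventh = C-sharp, E-sharp, G-sharp, B-sharp.
Shared: C-sharp, E-sharp.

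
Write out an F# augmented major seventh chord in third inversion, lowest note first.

In root position, F# augmented major seventh is F-sharp–A-sharp–C-double-sharp–E-sharp.
Third inversion puts the seventh (E-sharp) in the bass.

E-sharp F-sharp A-sharp C-double-sharp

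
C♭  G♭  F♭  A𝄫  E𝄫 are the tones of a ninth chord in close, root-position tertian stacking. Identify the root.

Stacking in thirds gives F♭ – A𝄫 – C♭ – E𝄫 – G♭, so F♭ is the root — F♭ minor ninth.

F♭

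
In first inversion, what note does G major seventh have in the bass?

G major seventh = G–B–D–F#. First inversion → third in the bass = B.

B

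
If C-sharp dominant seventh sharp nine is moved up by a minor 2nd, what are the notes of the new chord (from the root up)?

D F# A C E#

A minor 2nd up from C# is D, so the new chord is D dominant seventh sharp nine.
Root: D
Major 3rd (3rd): F#
Perfect 5th (5th): A
Minor 7th (7th): C
Augmented 9th (9th): E#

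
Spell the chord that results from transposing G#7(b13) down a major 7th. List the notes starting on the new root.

A  C#  E  G  F

G# down a major 7th → A. New chord: A dominant seventh flat thirteen.
Root: A
Major 3rd (3rd): C#
Perfect 5th (5th): E
Minor 7th (7th): G
Minor 13th (13th): F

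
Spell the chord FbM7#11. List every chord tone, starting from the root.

F♭ – A♭ – C♭ – E♭ – B♭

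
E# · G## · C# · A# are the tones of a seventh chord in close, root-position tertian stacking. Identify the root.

A#

Stacking in thirds gives A# – C# – E# – G##, so A# is the root — A# minor-major seventh.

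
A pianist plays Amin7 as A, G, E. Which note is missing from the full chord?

The full Amin7 chord is A, C, E, G.
Comparing with the voicing, the minor 3rd (3rd) — C — is absent.

C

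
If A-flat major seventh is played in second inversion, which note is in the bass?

E-flat

A-flat major seventh in root position is A-flat–C–E-flat–G.
Second inversion places the fifth in the bass, which is E-flat.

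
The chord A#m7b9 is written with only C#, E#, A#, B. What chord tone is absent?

G#

The full A#m7b9 chord is A#, C#, E#, G#, B.
Comparing with the voicing, the minor 7th (7th) — G# — is absent.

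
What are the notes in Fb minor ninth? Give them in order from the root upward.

Fb minor ninth is a minor ninth built on F-flat.
F-flat — root
A-double-flat — minor 3rd
C-flat — perfect 5th
E-double-flat — minor 7th
G-flat — major 9th

F-flat, A-double-flat, C-flat, E-double-flat, G-flat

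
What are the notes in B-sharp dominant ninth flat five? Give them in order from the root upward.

B-sharp dominant ninth flat five is a dominant ninth flat five built on B-sharp.
B-sharp — root
D-double-sharp — major 3rd
F-sharp — diminished 5th
A-sharp — minor 7th
C-double-sharp — major 9th

B-sharp  D-double-sharp  F-sharp  A-sharp  C-double-sharp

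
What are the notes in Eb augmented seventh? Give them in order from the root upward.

Eb, G, B, Db

Root Eb, quality augmented seventh:
- root: Eb
- major 3rd: G
- augmented 5th: B
- minor 7th: Db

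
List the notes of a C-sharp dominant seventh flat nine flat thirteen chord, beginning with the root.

C#, E#, G#, B, D, A

C-sharp dominant seventh flat nine flat thirteen is a dominant seventh flat nine flat thirteen built on C#.
C# — root
E# — major 3rd
G# — perfect 5th
B — minor 7th
D — minor 9th
A — minor 13th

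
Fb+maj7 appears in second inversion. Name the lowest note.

Fb+maj7 in root position is Fb–Ab–C–Eb.
Second inversion places the fifth in the bass, which is C.

C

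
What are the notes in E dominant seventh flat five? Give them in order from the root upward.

E G♯ B♭ D

E dominant seventh flat five is a dominant seventh flat five built on E.
root → E
3rd (major 3rd) → G♯
5th (diminished 5th) → B♭
7th (minor 7th) → D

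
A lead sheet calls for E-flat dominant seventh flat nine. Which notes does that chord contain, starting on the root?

Root Eb, quality dominant seventh flat nine:
Eb — root
G — major 3rd
Bb — perfect 5th
Db — minor 7th
Fb — minor 9th

Eb, G, Bb, Db, Fb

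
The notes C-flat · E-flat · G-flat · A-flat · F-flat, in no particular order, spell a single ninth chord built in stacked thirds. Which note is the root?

Arranged so that each adjacent pair is a third by letter name: F-flat – A-flat – C-flat – E-flat – G-flat.
The bottom of that stack, F-flat, is the root (this is F-flat major ninth).

F-flat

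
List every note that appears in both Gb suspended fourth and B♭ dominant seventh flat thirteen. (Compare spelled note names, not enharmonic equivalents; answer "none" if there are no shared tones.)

G-flat

Gb suspended fourth: G-flat C-flat D-flat
B♭ dominant seventh flat thirteen: B-flat D F A-flat G-flat
Common to both → G-flat.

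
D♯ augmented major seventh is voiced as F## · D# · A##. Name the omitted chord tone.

The full D♯ augmented major seventh chord is D#, F##, A##, C##.
Comparing with the voicing, the major 7th (7th) — C## — is absent.

C##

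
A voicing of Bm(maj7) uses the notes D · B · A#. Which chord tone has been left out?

F#

The full Bm(maj7) chord is B, D, F#, A#.
Comparing with the voicing, the perfect 5th (5th) — F# — is absent.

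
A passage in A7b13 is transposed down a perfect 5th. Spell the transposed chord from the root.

D, F♯, A, C, B♭

A perfect 5th down from A is D, so the new chord is D dominant seventh flat thirteen.
D — root
F♯ — major 3rd
A — perfect 5th
C — minor 7th
B♭ — minor 13th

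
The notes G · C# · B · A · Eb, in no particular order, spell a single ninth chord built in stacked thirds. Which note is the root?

Arranged so that each adjacent pair is a third by letter name: A – C# – Eb – G – B.
The bottom of that stack, A, is the root (this is A dominant ninth flat five).

A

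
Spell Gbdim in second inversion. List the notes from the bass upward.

In root position, Gbdim is G♭–B𝄫–D𝄫.
Second inversion puts the fifth (D𝄫) in the bass.

D𝄫  G♭  B𝄫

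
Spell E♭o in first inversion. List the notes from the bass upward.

E♭o = Eb–Gb–Bbb; first inversion → third (Gb) lowest.

Gb, Bbb, Eb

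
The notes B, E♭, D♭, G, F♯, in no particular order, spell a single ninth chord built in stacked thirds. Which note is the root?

E♭

Arranged so that each adjacent pair is a third by letter name: E♭ – G – B – D♭ – F♯.
The bottom of that stack, E♭, is the root (this is E♭ dominant seventh sharp nine sharp five).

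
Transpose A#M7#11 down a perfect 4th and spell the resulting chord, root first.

A# down a perfect 4th → E#. New chord: E# major seventh sharp eleven.
E# — root
G## — major 3rd
B# — perfect 5th
D## — major 7th
A## — augmented 11th

E#, G##, B#, D##, A##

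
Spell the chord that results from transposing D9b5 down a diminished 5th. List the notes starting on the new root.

G#, B#, D, F#, A#

Transposed root: D → G# (diminished 5th down). So we spell G# dominant ninth flat five:
root → G#
3rd (major 3rd) → B#
5th (diminished 5th) → D
7th (minor 7th) → F#
9th (major 9th) → A#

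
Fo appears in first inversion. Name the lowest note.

Ab

Fo = F–Ab–Cb. First inversion → third in the bass = Ab.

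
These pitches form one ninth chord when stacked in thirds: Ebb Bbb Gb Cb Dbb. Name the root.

Cb

Stacking in thirds gives Cb – Ebb – Gb – Bbb – Dbb, so Cb is the root — Cb minor seventh flat nine.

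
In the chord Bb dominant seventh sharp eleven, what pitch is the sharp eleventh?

Bb dominant seventh sharp eleven is built on Bb; its 11th is an augmented 11th above the root.
A fourth above B uses the letter E, and the augmented 11th above Bb is E.

E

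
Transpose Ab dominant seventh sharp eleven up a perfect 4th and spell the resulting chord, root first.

Ab up a perfect 4th → Db. New chord: Db dominant seventh sharp eleven.
Root: Db
Major 3rd (3rd): F
Perfect 5th (5th): Ab
Minor 7th (7th): Cb
Augmented 11th (11th): G

Db, F, Ab, Cb, G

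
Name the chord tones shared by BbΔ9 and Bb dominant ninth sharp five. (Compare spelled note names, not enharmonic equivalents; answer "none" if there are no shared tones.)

Bb D C

BbΔ9: Bb D F A C
Bb dominant ninth sharp five: Bb D F# Ab C
Common to both → Bb, D, C.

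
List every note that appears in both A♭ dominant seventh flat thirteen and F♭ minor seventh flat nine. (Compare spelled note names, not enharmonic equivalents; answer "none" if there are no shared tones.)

Fb

A♭ dominant seventh flat thirteen = Ab, C, Eb, Gb, Fb.
F♭ minor seventh flat nine = Fb, Abb, Cb, Ebb, Gbb.
Shared: Fb.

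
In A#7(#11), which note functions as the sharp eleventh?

D##

A#7(#11) is built on A#; its 11th is an augmented 11th above the root.
A fourth above A uses the letter D, and the augmented 11th above A# is D##.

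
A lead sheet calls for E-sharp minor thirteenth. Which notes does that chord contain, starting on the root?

E-sharp minor thirteenth is a minor thirteenth built on E#.
root → E#
3rd (minor 3rd) → G#
5th (perfect 5th) → B#
7th (minor 7th) → D#
9th (major 9th) → F##
11th (perfect 11th) → A#
13th (major 13th) → C##

E#, G#, B#, D#, F##, A#, C##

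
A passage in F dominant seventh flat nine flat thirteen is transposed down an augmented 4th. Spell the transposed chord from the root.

Transposed root: F → C-flat (augmented 4th down). So we spell C-flat dominant seventh flat nine flat thirteen:
root → C-flat
3rd (major 3rd) → E-flat
5th (perfect 5th) → G-flat
7th (minor 7th) → B-double-flat
9th (minor 9th) → D-double-flat
13th (minor 13th) → A-double-flat

C-flat – E-flat – G-flat – B-double-flat – D-double-flat – A-double-flat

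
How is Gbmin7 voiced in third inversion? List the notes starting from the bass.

Fb Gb Bbb Db

Gbmin7 = Gb–Bbb–Db–Fb; third inversion → seventh (Fb) lowest.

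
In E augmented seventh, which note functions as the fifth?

B#

E augmented seventh is built on E; its 5th is an augmented 5th above the root.
A fifth above E uses the letter B, and the augmented 5th above E is B#.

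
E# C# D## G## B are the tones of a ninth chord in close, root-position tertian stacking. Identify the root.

C#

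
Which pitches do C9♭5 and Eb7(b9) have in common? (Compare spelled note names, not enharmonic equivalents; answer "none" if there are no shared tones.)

C9♭5: C E Gb Bb D
Eb7(b9): Eb G Bb Db Fb
Common to both → Bb.

Bb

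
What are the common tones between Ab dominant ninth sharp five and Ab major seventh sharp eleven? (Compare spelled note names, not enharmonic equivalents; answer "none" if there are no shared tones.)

Ab dominant ninth sharp five = A-flat, C, E, G-flat, B-flat.
Ab major seventh sharp eleven = A-flat, C, E-flat, G, D.
Shared: A-flat, C.

A-flat  C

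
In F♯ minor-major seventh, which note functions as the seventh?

E-sharp

F♯ minor-major seventh is built on F-sharp; its 7th is a major 7th above the root.
A seventh above F uses the letter E, and the major 7th above F-sharp is E-sharp.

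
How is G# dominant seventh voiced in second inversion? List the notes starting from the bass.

In root position, G# dominant seventh is G#–B#–D#–F#.
Second inversion puts the fifth (D#) in the bass.

D#, F#, G#, B#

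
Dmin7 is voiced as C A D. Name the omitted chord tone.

The full Dmin7 chord is D, F, A, C.
Comparing with the voicing, the minor 3rd (3rd) — F — is absent.

F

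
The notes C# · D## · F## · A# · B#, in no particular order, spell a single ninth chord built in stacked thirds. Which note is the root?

B#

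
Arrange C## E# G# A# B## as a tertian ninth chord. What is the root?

Arranged so that each adjacent pair is a third by letter name: A# – C## – E# – G# – B##.
The bottom of that stack, A#, is the root (this is A# dominant seventh sharp nine).

A#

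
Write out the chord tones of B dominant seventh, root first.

B dominant seventh is a dominant seventh built on B.
B — root
D-sharp — major 3rd
F-sharp — perfect 5th
A — minor 7th

B – D-sharp – F-sharp – A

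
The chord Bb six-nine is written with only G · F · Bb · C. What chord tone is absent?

Bb six-nine = Bb, D, F, G, C. The voicing lacks the 3rd (major 3rd), D.

D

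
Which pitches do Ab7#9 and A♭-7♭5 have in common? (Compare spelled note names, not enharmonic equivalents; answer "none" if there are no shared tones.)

Ab, Gb

Ab7#9 = Ab, C, Eb, Gb, B.
A♭-7♭5 = Ab, Cb, Ebb, Gb.
Shared: Ab, Gb.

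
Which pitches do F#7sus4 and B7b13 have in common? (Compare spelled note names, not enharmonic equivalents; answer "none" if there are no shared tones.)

F♯, B

F#7sus4: F♯ B C♯ E
B7b13: B D♯ F♯ A G
Common to both → F♯, B.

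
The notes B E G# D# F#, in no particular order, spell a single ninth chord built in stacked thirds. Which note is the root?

Arranged so that each adjacent pair is a third by letter name: E – G# – B – D# – F#.
The bottom of that stack, E, is the root (this is E major ninth).

E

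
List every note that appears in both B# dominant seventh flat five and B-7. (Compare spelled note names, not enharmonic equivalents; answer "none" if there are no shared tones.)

F#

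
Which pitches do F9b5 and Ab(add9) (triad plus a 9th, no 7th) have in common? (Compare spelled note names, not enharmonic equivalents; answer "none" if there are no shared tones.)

F9b5 = F, A, C♭, E♭, G.
Ab(add9) = A♭, C, E♭, B♭.
Shared: E♭.

E♭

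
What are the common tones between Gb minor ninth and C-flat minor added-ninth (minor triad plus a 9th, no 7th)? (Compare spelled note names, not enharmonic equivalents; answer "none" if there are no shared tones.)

Gb – Db

Gb minor ninth: Gb Bbb Db Fb Ab
C-flat minor added-ninth: Cb Ebb Gb Db
Common to both → Gb, Db.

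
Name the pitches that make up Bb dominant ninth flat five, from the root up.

Bb dominant ninth flat five: dominant ninth flat five on B-flat.
B-flat — root
D — major 3rd
F-flat — diminished 5th
A-flat — minor 7th
C — major 9th

B-flat D F-flat A-flat C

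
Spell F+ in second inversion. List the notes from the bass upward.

F+ = F–A–C♯; second inversion → fifth (C♯) lowest.

C♯, F, A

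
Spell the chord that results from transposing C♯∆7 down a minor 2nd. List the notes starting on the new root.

Transposed root: C# → B# (minor 2nd down). So we spell B# major seventh:
Root: B#
Major 3rd (3rd): D##
Perfect 5th (5th): F##
Major 7th (7th): A##

B# – D## – F## – A##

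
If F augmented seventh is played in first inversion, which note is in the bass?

A

F augmented seventh in root position is F–A–C#–Eb.
First inversion places the third in the bass, which is A.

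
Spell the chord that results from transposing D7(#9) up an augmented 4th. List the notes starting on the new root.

G#, B#, D#, F#, A##

Transposed root: D → G# (augmented 4th up). So we spell G# dominant seventh sharp nine:
- root: G#
- major 3rd: B#
- perfect 5th: D#
- minor 7th: F#
- augmented 9th: A##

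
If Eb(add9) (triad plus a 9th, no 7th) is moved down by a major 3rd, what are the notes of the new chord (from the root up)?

C♭ E♭ G♭ D♭

A major 3rd down from E♭ is C♭, so the new chord is C♭ added-ninth.
C♭ — root
E♭ — major 3rd
G♭ — perfect 5th
D♭ — major 9th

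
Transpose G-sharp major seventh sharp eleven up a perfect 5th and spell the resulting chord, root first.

D-sharp F-double-sharp A-sharp C-double-sharp G-double-sharp

A perfect 5th up from G-sharp is D-sharp, so the new chord is D-sharp major seventh sharp eleven.
- root: D-sharp
- major 3rd: F-double-sharp
- perfect 5th: A-sharp
- major 7th: C-double-sharp
- augmented 11th: G-double-sharp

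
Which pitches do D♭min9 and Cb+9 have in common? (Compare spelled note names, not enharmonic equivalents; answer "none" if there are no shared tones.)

D♭min9 = D♭, F♭, A♭, C♭, E♭.
Cb+9 = C♭, E♭, G, B𝄫, D♭.
Shared: D♭, C♭, E♭.

D♭, C♭, E♭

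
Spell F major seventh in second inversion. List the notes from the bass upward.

F major seventh = F–A–C–E; second inversion → fifth (C) lowest.

C, E, F, A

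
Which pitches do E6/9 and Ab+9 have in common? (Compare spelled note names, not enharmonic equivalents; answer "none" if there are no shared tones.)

E

E6/9: E G♯ B C♯ F♯
Ab+9: A♭ C E G♭ B♭
Common to both → E.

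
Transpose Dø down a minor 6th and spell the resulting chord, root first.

F#, A, C, E

A minor 6th down from D is F#, so the new chord is F# half-diminished seventh.
root → F#
3rd (minor 3rd) → A
5th (diminished 5th) → C
7th (minor 7th) → E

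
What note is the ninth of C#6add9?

D#

C#6add9 is built on C#; its 9th is a major 9th above the root.
A second above C uses the letter D, and the major 9th above C# is D#.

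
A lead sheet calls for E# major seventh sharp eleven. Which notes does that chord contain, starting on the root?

E#, G##, B#, D##, A##

E# major seventh sharp eleven is a major seventh sharp eleven built on E#.
Root: E#
Major 3rd (3rd): G##
Perfect 5th (5th): B#
Major 7th (7th): D##
Augmented 11th (11th): A##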